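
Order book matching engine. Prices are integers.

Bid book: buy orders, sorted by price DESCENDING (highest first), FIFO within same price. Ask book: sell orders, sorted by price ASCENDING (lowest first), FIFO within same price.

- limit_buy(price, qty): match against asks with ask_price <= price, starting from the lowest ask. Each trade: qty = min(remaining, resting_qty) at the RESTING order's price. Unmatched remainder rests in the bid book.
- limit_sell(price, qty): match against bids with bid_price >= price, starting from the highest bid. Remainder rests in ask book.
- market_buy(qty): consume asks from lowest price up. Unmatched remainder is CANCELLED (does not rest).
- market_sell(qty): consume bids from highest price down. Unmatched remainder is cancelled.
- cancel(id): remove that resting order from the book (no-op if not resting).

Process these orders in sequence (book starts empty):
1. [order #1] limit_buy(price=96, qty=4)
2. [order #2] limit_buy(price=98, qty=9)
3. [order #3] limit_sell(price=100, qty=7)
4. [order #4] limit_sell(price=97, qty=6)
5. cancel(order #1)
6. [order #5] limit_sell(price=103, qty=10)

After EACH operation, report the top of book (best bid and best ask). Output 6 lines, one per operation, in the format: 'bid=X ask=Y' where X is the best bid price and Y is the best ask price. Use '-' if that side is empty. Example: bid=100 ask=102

Answer: bid=96 ask=-
bid=98 ask=-
bid=98 ask=100
bid=98 ask=100
bid=98 ask=100
bid=98 ask=100

Derivation:
After op 1 [order #1] limit_buy(price=96, qty=4): fills=none; bids=[#1:4@96] asks=[-]
After op 2 [order #2] limit_buy(price=98, qty=9): fills=none; bids=[#2:9@98 #1:4@96] asks=[-]
After op 3 [order #3] limit_sell(price=100, qty=7): fills=none; bids=[#2:9@98 #1:4@96] asks=[#3:7@100]
After op 4 [order #4] limit_sell(price=97, qty=6): fills=#2x#4:6@98; bids=[#2:3@98 #1:4@96] asks=[#3:7@100]
After op 5 cancel(order #1): fills=none; bids=[#2:3@98] asks=[#3:7@100]
After op 6 [order #5] limit_sell(price=103, qty=10): fills=none; bids=[#2:3@98] asks=[#3:7@100 #5:10@103]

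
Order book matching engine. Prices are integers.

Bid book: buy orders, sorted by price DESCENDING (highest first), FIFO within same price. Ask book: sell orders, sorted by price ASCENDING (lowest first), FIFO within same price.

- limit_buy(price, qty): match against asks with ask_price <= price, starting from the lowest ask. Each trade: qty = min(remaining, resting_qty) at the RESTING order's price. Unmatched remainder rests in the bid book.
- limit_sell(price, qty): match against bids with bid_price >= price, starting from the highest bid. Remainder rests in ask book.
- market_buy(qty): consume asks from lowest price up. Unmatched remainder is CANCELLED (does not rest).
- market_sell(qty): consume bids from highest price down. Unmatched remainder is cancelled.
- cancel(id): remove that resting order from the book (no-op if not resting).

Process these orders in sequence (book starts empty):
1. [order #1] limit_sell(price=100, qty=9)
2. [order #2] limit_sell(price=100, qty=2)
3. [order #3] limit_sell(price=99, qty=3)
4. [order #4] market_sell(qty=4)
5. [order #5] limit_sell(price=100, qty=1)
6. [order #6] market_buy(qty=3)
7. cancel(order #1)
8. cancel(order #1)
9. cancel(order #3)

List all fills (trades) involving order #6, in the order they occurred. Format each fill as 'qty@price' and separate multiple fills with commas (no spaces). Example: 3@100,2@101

Answer: 3@99

Derivation:
After op 1 [order #1] limit_sell(price=100, qty=9): fills=none; bids=[-] asks=[#1:9@100]
After op 2 [order #2] limit_sell(price=100, qty=2): fills=none; bids=[-] asks=[#1:9@100 #2:2@100]
After op 3 [order #3] limit_sell(price=99, qty=3): fills=none; bids=[-] asks=[#3:3@99 #1:9@100 #2:2@100]
After op 4 [order #4] market_sell(qty=4): fills=none; bids=[-] asks=[#3:3@99 #1:9@100 #2:2@100]
After op 5 [order #5] limit_sell(price=100, qty=1): fills=none; bids=[-] asks=[#3:3@99 #1:9@100 #2:2@100 #5:1@100]
After op 6 [order #6] market_buy(qty=3): fills=#6x#3:3@99; bids=[-] asks=[#1:9@100 #2:2@100 #5:1@100]
After op 7 cancel(order #1): fills=none; bids=[-] asks=[#2:2@100 #5:1@100]
After op 8 cancel(order #1): fills=none; bids=[-] asks=[#2:2@100 #5:1@100]
After op 9 cancel(order #3): fills=none; bids=[-] asks=[#2:2@100 #5:1@100]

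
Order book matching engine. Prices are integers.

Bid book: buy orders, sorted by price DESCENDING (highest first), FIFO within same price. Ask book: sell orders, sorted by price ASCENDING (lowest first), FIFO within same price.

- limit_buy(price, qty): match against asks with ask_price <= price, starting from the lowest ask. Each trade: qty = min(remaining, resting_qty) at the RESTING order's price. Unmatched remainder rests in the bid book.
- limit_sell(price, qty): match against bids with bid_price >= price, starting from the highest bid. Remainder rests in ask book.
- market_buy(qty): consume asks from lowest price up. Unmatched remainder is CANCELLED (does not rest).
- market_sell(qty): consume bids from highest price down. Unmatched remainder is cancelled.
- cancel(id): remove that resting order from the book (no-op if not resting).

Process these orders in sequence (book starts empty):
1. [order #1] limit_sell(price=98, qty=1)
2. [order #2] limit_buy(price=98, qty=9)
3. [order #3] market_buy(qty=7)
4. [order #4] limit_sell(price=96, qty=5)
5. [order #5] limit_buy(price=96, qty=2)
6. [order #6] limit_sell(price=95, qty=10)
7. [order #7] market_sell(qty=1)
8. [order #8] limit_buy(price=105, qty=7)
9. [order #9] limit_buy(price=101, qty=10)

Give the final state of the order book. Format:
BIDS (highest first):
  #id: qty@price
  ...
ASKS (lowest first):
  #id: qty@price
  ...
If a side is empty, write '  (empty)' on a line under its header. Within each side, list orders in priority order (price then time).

After op 1 [order #1] limit_sell(price=98, qty=1): fills=none; bids=[-] asks=[#1:1@98]
After op 2 [order #2] limit_buy(price=98, qty=9): fills=#2x#1:1@98; bids=[#2:8@98] asks=[-]
After op 3 [order #3] market_buy(qty=7): fills=none; bids=[#2:8@98] asks=[-]
After op 4 [order #4] limit_sell(price=96, qty=5): fills=#2x#4:5@98; bids=[#2:3@98] asks=[-]
After op 5 [order #5] limit_buy(price=96, qty=2): fills=none; bids=[#2:3@98 #5:2@96] asks=[-]
After op 6 [order #6] limit_sell(price=95, qty=10): fills=#2x#6:3@98 #5x#6:2@96; bids=[-] asks=[#6:5@95]
After op 7 [order #7] market_sell(qty=1): fills=none; bids=[-] asks=[#6:5@95]
After op 8 [order #8] limit_buy(price=105, qty=7): fills=#8x#6:5@95; bids=[#8:2@105] asks=[-]
After op 9 [order #9] limit_buy(price=101, qty=10): fills=none; bids=[#8:2@105 #9:10@101] asks=[-]

Answer: BIDS (highest first):
  #8: 2@105
  #9: 10@101
ASKS (lowest first):
  (empty)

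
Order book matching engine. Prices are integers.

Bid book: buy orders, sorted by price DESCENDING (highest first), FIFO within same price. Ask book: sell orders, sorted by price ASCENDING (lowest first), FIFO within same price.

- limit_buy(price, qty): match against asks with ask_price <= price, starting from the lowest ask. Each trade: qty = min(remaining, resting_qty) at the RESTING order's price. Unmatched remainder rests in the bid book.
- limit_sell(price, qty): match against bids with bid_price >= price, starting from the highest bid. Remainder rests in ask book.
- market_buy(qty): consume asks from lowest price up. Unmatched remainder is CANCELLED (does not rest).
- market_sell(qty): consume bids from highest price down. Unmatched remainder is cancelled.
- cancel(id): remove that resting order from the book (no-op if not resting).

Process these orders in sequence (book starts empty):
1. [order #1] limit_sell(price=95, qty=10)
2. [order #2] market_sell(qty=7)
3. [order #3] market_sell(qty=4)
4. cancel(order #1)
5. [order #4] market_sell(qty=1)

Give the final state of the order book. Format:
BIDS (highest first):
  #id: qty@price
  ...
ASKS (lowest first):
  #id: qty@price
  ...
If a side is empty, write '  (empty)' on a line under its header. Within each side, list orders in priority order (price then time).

After op 1 [order #1] limit_sell(price=95, qty=10): fills=none; bids=[-] asks=[#1:10@95]
After op 2 [order #2] market_sell(qty=7): fills=none; bids=[-] asks=[#1:10@95]
After op 3 [order #3] market_sell(qty=4): fills=none; bids=[-] asks=[#1:10@95]
After op 4 cancel(order #1): fills=none; bids=[-] asks=[-]
After op 5 [order #4] market_sell(qty=1): fills=none; bids=[-] asks=[-]

Answer: BIDS (highest first):
  (empty)
ASKS (lowest first):
  (empty)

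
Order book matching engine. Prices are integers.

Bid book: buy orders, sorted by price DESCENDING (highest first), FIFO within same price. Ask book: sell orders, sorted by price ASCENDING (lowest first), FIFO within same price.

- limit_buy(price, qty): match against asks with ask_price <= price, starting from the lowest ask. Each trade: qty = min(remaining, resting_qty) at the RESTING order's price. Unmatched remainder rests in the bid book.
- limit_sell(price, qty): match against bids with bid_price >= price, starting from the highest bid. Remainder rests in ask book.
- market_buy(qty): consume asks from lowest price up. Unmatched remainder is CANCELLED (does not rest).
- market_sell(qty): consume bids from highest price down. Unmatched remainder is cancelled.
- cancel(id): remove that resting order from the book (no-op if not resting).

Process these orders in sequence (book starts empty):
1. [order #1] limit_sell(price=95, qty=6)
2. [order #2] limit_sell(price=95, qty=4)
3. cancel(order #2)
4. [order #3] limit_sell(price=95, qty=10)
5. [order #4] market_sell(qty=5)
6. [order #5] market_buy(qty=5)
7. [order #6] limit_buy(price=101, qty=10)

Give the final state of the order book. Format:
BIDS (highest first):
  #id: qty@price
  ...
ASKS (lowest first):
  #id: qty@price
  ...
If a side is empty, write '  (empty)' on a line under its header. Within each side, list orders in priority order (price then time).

After op 1 [order #1] limit_sell(price=95, qty=6): fills=none; bids=[-] asks=[#1:6@95]
After op 2 [order #2] limit_sell(price=95, qty=4): fills=none; bids=[-] asks=[#1:6@95 #2:4@95]
After op 3 cancel(order #2): fills=none; bids=[-] asks=[#1:6@95]
After op 4 [order #3] limit_sell(price=95, qty=10): fills=none; bids=[-] asks=[#1:6@95 #3:10@95]
After op 5 [order #4] market_sell(qty=5): fills=none; bids=[-] asks=[#1:6@95 #3:10@95]
After op 6 [order #5] market_buy(qty=5): fills=#5x#1:5@95; bids=[-] asks=[#1:1@95 #3:10@95]
After op 7 [order #6] limit_buy(price=101, qty=10): fills=#6x#1:1@95 #6x#3:9@95; bids=[-] asks=[#3:1@95]

Answer: BIDS (highest first):
  (empty)
ASKS (lowest first):
  #3: 1@95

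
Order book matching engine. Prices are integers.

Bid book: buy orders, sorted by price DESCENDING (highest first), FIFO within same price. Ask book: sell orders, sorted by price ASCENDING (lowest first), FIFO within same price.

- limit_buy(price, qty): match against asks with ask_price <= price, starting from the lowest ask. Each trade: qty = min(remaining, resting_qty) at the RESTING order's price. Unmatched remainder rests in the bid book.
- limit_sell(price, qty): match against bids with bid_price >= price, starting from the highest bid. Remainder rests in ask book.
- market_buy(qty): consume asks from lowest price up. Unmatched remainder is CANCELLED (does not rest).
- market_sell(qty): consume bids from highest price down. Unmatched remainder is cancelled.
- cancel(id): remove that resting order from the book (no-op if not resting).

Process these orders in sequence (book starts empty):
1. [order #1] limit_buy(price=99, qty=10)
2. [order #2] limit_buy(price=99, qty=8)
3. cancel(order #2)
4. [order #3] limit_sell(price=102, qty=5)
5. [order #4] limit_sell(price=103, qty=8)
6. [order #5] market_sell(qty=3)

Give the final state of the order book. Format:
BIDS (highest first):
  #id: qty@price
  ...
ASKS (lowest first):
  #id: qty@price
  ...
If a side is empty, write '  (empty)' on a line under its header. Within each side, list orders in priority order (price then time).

After op 1 [order #1] limit_buy(price=99, qty=10): fills=none; bids=[#1:10@99] asks=[-]
After op 2 [order #2] limit_buy(price=99, qty=8): fills=none; bids=[#1:10@99 #2:8@99] asks=[-]
After op 3 cancel(order #2): fills=none; bids=[#1:10@99] asks=[-]
After op 4 [order #3] limit_sell(price=102, qty=5): fills=none; bids=[#1:10@99] asks=[#3:5@102]
After op 5 [order #4] limit_sell(price=103, qty=8): fills=none; bids=[#1:10@99] asks=[#3:5@102 #4:8@103]
After op 6 [order #5] market_sell(qty=3): fills=#1x#5:3@99; bids=[#1:7@99] asks=[#3:5@102 #4:8@103]

Answer: BIDS (highest first):
  #1: 7@99
ASKS (lowest first):
  #3: 5@102
  #4: 8@103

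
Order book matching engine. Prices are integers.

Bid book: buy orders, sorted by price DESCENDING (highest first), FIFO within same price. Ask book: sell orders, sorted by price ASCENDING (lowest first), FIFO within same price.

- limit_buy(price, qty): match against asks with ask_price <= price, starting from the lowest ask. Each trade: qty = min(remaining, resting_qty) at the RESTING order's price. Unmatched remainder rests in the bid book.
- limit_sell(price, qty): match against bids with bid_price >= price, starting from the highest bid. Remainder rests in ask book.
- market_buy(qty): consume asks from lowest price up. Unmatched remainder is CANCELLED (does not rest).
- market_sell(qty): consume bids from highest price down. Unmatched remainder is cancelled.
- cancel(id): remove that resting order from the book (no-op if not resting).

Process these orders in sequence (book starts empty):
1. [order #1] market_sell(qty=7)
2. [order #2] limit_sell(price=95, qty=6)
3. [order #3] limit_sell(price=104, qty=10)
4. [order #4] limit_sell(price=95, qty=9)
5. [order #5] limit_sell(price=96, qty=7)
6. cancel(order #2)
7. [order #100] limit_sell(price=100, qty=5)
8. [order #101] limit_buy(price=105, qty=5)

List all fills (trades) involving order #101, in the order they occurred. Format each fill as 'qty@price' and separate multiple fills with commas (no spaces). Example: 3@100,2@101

After op 1 [order #1] market_sell(qty=7): fills=none; bids=[-] asks=[-]
After op 2 [order #2] limit_sell(price=95, qty=6): fills=none; bids=[-] asks=[#2:6@95]
After op 3 [order #3] limit_sell(price=104, qty=10): fills=none; bids=[-] asks=[#2:6@95 #3:10@104]
After op 4 [order #4] limit_sell(price=95, qty=9): fills=none; bids=[-] asks=[#2:6@95 #4:9@95 #3:10@104]
After op 5 [order #5] limit_sell(price=96, qty=7): fills=none; bids=[-] asks=[#2:6@95 #4:9@95 #5:7@96 #3:10@104]
After op 6 cancel(order #2): fills=none; bids=[-] asks=[#4:9@95 #5:7@96 #3:10@104]
After op 7 [order #100] limit_sell(price=100, qty=5): fills=none; bids=[-] asks=[#4:9@95 #5:7@96 #100:5@100 #3:10@104]
After op 8 [order #101] limit_buy(price=105, qty=5): fills=#101x#4:5@95; bids=[-] asks=[#4:4@95 #5:7@96 #100:5@100 #3:10@104]

Answer: 5@95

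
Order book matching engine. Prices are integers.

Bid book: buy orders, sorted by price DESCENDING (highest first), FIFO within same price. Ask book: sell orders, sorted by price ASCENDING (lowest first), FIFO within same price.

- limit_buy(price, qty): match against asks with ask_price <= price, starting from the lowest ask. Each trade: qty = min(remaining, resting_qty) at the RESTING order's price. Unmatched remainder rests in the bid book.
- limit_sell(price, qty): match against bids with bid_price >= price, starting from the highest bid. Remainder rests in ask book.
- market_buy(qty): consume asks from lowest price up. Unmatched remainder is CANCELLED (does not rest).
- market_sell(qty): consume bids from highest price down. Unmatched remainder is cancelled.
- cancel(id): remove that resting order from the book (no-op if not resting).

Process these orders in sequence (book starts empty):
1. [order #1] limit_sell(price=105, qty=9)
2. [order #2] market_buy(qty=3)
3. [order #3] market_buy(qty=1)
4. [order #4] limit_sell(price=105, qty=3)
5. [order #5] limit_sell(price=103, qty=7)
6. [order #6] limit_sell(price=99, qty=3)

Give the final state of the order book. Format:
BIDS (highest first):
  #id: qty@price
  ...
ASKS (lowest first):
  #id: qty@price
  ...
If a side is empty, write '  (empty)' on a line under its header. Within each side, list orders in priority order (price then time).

Answer: BIDS (highest first):
  (empty)
ASKS (lowest first):
  #6: 3@99
  #5: 7@103
  #1: 5@105
  #4: 3@105

Derivation:
After op 1 [order #1] limit_sell(price=105, qty=9): fills=none; bids=[-] asks=[#1:9@105]
After op 2 [order #2] market_buy(qty=3): fills=#2x#1:3@105; bids=[-] asks=[#1:6@105]
After op 3 [order #3] market_buy(qty=1): fills=#3x#1:1@105; bids=[-] asks=[#1:5@105]
After op 4 [order #4] limit_sell(price=105, qty=3): fills=none; bids=[-] asks=[#1:5@105 #4:3@105]
After op 5 [order #5] limit_sell(price=103, qty=7): fills=none; bids=[-] asks=[#5:7@103 #1:5@105 #4:3@105]
After op 6 [order #6] limit_sell(price=99, qty=3): fills=none; bids=[-] asks=[#6:3@99 #5:7@103 #1:5@105 #4:3@105]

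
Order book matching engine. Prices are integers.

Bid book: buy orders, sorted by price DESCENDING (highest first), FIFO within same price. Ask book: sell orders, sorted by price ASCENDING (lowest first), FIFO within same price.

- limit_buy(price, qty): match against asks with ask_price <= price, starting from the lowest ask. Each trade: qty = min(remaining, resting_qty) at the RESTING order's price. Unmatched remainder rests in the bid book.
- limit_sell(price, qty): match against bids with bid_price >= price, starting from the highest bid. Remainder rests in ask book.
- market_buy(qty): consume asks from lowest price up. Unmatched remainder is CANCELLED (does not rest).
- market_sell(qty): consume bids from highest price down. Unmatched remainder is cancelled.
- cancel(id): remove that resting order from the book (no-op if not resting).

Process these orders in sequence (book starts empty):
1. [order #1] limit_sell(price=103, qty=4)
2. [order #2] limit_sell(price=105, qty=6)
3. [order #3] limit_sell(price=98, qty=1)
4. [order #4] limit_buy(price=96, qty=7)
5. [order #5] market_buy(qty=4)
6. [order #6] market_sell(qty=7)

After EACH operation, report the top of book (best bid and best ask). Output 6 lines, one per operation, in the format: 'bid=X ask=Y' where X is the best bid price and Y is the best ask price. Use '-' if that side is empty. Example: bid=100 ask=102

After op 1 [order #1] limit_sell(price=103, qty=4): fills=none; bids=[-] asks=[#1:4@103]
After op 2 [order #2] limit_sell(price=105, qty=6): fills=none; bids=[-] asks=[#1:4@103 #2:6@105]
After op 3 [order #3] limit_sell(price=98, qty=1): fills=none; bids=[-] asks=[#3:1@98 #1:4@103 #2:6@105]
After op 4 [order #4] limit_buy(price=96, qty=7): fills=none; bids=[#4:7@96] asks=[#3:1@98 #1:4@103 #2:6@105]
After op 5 [order #5] market_buy(qty=4): fills=#5x#3:1@98 #5x#1:3@103; bids=[#4:7@96] asks=[#1:1@103 #2:6@105]
After op 6 [order #6] market_sell(qty=7): fills=#4x#6:7@96; bids=[-] asks=[#1:1@103 #2:6@105]

Answer: bid=- ask=103
bid=- ask=103
bid=- ask=98
bid=96 ask=98
bid=96 ask=103
bid=- ask=103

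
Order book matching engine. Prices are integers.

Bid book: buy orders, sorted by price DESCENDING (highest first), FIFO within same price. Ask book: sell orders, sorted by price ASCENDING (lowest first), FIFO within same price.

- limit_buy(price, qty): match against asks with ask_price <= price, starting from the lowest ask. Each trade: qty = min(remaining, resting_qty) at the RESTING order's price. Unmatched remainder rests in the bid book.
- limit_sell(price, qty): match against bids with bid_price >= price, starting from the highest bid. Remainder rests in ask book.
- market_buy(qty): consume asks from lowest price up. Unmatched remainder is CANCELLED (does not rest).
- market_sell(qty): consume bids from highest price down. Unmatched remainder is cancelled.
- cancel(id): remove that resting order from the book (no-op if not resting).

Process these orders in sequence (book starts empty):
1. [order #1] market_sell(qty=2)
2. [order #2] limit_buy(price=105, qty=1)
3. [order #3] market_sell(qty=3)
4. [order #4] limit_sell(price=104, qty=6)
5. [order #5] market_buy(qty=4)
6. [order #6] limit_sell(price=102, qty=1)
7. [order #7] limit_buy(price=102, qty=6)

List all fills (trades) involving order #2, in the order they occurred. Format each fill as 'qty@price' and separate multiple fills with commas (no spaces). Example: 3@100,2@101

Answer: 1@105

Derivation:
After op 1 [order #1] market_sell(qty=2): fills=none; bids=[-] asks=[-]
After op 2 [order #2] limit_buy(price=105, qty=1): fills=none; bids=[#2:1@105] asks=[-]
After op 3 [order #3] market_sell(qty=3): fills=#2x#3:1@105; bids=[-] asks=[-]
After op 4 [order #4] limit_sell(price=104, qty=6): fills=none; bids=[-] asks=[#4:6@104]
After op 5 [order #5] market_buy(qty=4): fills=#5x#4:4@104; bids=[-] asks=[#4:2@104]
After op 6 [order #6] limit_sell(price=102, qty=1): fills=none; bids=[-] asks=[#6:1@102 #4:2@104]
After op 7 [order #7] limit_buy(price=102, qty=6): fills=#7x#6:1@102; bids=[#7:5@102] asks=[#4:2@104]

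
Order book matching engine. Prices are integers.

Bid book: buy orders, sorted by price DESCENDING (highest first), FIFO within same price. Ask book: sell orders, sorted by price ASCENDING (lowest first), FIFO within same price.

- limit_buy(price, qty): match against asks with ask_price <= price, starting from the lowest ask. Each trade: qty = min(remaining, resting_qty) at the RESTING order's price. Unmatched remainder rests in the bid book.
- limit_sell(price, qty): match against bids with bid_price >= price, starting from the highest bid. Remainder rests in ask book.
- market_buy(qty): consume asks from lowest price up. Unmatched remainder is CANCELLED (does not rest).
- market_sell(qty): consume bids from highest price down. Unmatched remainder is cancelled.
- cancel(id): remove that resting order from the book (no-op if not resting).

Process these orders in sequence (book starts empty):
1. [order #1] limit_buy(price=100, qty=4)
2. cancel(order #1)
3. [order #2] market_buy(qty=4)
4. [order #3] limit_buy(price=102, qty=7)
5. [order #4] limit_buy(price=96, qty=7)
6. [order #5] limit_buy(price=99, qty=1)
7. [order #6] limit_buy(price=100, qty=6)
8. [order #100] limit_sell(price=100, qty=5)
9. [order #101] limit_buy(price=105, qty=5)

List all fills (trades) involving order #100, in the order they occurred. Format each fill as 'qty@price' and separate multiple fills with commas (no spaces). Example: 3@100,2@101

Answer: 5@102

Derivation:
After op 1 [order #1] limit_buy(price=100, qty=4): fills=none; bids=[#1:4@100] asks=[-]
After op 2 cancel(order #1): fills=none; bids=[-] asks=[-]
After op 3 [order #2] market_buy(qty=4): fills=none; bids=[-] asks=[-]
After op 4 [order #3] limit_buy(price=102, qty=7): fills=none; bids=[#3:7@102] asks=[-]
After op 5 [order #4] limit_buy(price=96, qty=7): fills=none; bids=[#3:7@102 #4:7@96] asks=[-]
After op 6 [order #5] limit_buy(price=99, qty=1): fills=none; bids=[#3:7@102 #5:1@99 #4:7@96] asks=[-]
After op 7 [order #6] limit_buy(price=100, qty=6): fills=none; bids=[#3:7@102 #6:6@100 #5:1@99 #4:7@96] asks=[-]
After op 8 [order #100] limit_sell(price=100, qty=5): fills=#3x#100:5@102; bids=[#3:2@102 #6:6@100 #5:1@99 #4:7@96] asks=[-]
After op 9 [order #101] limit_buy(price=105, qty=5): fills=none; bids=[#101:5@105 #3:2@102 #6:6@100 #5:1@99 #4:7@96] asks=[-]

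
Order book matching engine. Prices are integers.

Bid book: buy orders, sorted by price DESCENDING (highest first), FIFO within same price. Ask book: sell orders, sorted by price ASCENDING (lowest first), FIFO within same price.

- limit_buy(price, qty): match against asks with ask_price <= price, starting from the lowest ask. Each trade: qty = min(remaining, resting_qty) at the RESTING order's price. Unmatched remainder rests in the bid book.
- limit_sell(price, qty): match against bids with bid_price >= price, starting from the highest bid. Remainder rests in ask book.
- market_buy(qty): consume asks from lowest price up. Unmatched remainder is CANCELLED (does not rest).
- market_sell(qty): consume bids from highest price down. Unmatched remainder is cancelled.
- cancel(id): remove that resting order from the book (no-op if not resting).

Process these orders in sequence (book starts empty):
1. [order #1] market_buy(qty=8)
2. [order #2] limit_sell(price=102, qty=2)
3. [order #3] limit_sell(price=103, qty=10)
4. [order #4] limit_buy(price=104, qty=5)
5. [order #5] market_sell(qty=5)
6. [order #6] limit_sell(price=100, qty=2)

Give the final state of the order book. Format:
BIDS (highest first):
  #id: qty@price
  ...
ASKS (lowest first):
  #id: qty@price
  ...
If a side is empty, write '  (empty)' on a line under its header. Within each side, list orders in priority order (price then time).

After op 1 [order #1] market_buy(qty=8): fills=none; bids=[-] asks=[-]
After op 2 [order #2] limit_sell(price=102, qty=2): fills=none; bids=[-] asks=[#2:2@102]
After op 3 [order #3] limit_sell(price=103, qty=10): fills=none; bids=[-] asks=[#2:2@102 #3:10@103]
After op 4 [order #4] limit_buy(price=104, qty=5): fills=#4x#2:2@102 #4x#3:3@103; bids=[-] asks=[#3:7@103]
After op 5 [order #5] market_sell(qty=5): fills=none; bids=[-] asks=[#3:7@103]
After op 6 [order #6] limit_sell(price=100, qty=2): fills=none; bids=[-] asks=[#6:2@100 #3:7@103]

Answer: BIDS (highest first):
  (empty)
ASKS (lowest first):
  #6: 2@100
  #3: 7@103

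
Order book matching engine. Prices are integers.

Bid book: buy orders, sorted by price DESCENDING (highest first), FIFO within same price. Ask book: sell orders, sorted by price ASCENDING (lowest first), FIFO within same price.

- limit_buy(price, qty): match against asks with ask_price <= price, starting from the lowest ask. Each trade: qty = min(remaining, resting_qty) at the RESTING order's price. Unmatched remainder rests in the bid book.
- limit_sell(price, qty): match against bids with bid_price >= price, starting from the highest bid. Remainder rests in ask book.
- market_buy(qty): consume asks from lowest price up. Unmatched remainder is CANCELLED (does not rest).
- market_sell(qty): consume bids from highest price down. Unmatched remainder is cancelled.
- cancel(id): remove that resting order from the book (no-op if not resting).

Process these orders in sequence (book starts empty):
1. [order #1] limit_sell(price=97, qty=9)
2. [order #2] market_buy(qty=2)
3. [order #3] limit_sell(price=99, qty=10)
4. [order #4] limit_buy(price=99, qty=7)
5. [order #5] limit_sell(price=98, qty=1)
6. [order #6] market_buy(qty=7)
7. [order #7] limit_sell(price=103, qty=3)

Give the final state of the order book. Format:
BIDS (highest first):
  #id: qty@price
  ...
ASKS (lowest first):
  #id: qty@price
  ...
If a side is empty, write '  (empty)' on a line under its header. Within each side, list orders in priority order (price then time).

Answer: BIDS (highest first):
  (empty)
ASKS (lowest first):
  #3: 4@99
  #7: 3@103

Derivation:
After op 1 [order #1] limit_sell(price=97, qty=9): fills=none; bids=[-] asks=[#1:9@97]
After op 2 [order #2] market_buy(qty=2): fills=#2x#1:2@97; bids=[-] asks=[#1:7@97]
After op 3 [order #3] limit_sell(price=99, qty=10): fills=none; bids=[-] asks=[#1:7@97 #3:10@99]
After op 4 [order #4] limit_buy(price=99, qty=7): fills=#4x#1:7@97; bids=[-] asks=[#3:10@99]
After op 5 [order #5] limit_sell(price=98, qty=1): fills=none; bids=[-] asks=[#5:1@98 #3:10@99]
After op 6 [order #6] market_buy(qty=7): fills=#6x#5:1@98 #6x#3:6@99; bids=[-] asks=[#3:4@99]
After op 7 [order #7] limit_sell(price=103, qty=3): fills=none; bids=[-] asks=[#3:4@99 #7:3@103]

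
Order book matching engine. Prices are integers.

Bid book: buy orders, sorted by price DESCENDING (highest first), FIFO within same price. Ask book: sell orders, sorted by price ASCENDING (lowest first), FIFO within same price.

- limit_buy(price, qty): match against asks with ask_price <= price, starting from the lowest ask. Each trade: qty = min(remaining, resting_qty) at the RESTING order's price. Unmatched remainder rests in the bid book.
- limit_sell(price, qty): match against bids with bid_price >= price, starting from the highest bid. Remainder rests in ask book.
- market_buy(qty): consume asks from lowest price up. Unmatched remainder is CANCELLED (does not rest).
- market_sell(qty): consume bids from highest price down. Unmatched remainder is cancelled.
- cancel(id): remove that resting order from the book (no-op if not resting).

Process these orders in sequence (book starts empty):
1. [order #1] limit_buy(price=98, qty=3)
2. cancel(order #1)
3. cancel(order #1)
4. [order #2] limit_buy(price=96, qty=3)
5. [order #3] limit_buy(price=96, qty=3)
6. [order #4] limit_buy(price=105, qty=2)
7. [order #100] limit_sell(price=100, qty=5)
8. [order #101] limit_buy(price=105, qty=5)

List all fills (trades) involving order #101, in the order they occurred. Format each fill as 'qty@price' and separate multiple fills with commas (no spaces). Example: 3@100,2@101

Answer: 3@100

Derivation:
After op 1 [order #1] limit_buy(price=98, qty=3): fills=none; bids=[#1:3@98] asks=[-]
After op 2 cancel(order #1): fills=none; bids=[-] asks=[-]
After op 3 cancel(order #1): fills=none; bids=[-] asks=[-]
After op 4 [order #2] limit_buy(price=96, qty=3): fills=none; bids=[#2:3@96] asks=[-]
After op 5 [order #3] limit_buy(price=96, qty=3): fills=none; bids=[#2:3@96 #3:3@96] asks=[-]
After op 6 [order #4] limit_buy(price=105, qty=2): fills=none; bids=[#4:2@105 #2:3@96 #3:3@96] asks=[-]
After op 7 [order #100] limit_sell(price=100, qty=5): fills=#4x#100:2@105; bids=[#2:3@96 #3:3@96] asks=[#100:3@100]
After op 8 [order #101] limit_buy(price=105, qty=5): fills=#101x#100:3@100; bids=[#101:2@105 #2:3@96 #3:3@96] asks=[-]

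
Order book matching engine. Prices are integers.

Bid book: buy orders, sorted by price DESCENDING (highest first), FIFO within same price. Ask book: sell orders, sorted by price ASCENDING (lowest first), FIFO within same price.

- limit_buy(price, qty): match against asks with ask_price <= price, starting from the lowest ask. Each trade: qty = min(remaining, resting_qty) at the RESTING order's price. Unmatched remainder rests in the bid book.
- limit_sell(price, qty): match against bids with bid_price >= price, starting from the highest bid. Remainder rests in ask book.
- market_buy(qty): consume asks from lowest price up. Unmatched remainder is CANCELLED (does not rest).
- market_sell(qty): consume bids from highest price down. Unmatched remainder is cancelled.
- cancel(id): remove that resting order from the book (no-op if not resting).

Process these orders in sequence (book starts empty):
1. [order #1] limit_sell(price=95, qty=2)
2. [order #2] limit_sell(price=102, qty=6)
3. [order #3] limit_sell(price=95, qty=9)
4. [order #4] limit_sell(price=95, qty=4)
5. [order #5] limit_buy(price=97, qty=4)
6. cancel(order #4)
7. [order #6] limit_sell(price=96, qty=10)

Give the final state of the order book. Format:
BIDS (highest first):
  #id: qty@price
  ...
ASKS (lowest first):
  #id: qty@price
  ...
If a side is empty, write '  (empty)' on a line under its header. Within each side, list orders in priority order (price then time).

After op 1 [order #1] limit_sell(price=95, qty=2): fills=none; bids=[-] asks=[#1:2@95]
After op 2 [order #2] limit_sell(price=102, qty=6): fills=none; bids=[-] asks=[#1:2@95 #2:6@102]
After op 3 [order #3] limit_sell(price=95, qty=9): fills=none; bids=[-] asks=[#1:2@95 #3:9@95 #2:6@102]
After op 4 [order #4] limit_sell(price=95, qty=4): fills=none; bids=[-] asks=[#1:2@95 #3:9@95 #4:4@95 #2:6@102]
After op 5 [order #5] limit_buy(price=97, qty=4): fills=#5x#1:2@95 #5x#3:2@95; bids=[-] asks=[#3:7@95 #4:4@95 #2:6@102]
After op 6 cancel(order #4): fills=none; bids=[-] asks=[#3:7@95 #2:6@102]
After op 7 [order #6] limit_sell(price=96, qty=10): fills=none; bids=[-] asks=[#3:7@95 #6:10@96 #2:6@102]

Answer: BIDS (highest first):
  (empty)
ASKS (lowest first):
  #3: 7@95
  #6: 10@96
  #2: 6@102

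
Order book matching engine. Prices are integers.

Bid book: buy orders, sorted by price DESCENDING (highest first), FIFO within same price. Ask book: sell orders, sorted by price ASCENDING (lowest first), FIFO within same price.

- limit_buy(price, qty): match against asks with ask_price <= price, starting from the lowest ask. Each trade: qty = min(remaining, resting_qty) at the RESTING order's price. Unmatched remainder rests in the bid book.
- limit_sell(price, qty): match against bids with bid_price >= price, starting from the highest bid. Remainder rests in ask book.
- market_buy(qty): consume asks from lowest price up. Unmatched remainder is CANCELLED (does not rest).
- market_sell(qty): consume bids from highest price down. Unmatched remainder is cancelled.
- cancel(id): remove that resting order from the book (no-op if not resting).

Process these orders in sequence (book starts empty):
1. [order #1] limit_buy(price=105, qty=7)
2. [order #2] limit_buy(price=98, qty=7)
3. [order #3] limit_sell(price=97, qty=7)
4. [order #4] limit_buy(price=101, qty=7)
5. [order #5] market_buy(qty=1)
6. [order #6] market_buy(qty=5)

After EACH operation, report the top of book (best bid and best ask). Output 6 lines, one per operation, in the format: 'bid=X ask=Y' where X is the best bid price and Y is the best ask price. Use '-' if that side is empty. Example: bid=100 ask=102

Answer: bid=105 ask=-
bid=105 ask=-
bid=98 ask=-
bid=101 ask=-
bid=101 ask=-
bid=101 ask=-

Derivation:
After op 1 [order #1] limit_buy(price=105, qty=7): fills=none; bids=[#1:7@105] asks=[-]
After op 2 [order #2] limit_buy(price=98, qty=7): fills=none; bids=[#1:7@105 #2:7@98] asks=[-]
After op 3 [order #3] limit_sell(price=97, qty=7): fills=#1x#3:7@105; bids=[#2:7@98] asks=[-]
After op 4 [order #4] limit_buy(price=101, qty=7): fills=none; bids=[#4:7@101 #2:7@98] asks=[-]
After op 5 [order #5] market_buy(qty=1): fills=none; bids=[#4:7@101 #2:7@98] asks=[-]
After op 6 [order #6] market_buy(qty=5): fills=none; bids=[#4:7@101 #2:7@98] asks=[-]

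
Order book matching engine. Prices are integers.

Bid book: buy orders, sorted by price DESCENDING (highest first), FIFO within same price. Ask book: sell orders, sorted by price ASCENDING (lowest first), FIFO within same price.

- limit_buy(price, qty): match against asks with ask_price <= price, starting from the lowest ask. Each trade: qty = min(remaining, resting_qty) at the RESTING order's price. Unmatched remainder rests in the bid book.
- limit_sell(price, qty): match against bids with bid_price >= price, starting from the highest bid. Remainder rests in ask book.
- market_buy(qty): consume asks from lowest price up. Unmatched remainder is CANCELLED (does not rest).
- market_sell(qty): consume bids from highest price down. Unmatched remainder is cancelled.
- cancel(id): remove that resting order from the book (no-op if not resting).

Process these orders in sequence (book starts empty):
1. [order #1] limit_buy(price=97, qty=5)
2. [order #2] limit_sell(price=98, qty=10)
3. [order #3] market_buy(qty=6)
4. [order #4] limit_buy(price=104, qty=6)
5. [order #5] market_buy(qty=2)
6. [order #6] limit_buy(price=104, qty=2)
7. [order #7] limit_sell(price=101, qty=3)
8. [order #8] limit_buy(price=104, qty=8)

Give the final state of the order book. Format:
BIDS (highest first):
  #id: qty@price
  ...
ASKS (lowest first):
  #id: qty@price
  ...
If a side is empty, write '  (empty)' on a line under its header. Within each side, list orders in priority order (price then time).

After op 1 [order #1] limit_buy(price=97, qty=5): fills=none; bids=[#1:5@97] asks=[-]
After op 2 [order #2] limit_sell(price=98, qty=10): fills=none; bids=[#1:5@97] asks=[#2:10@98]
After op 3 [order #3] market_buy(qty=6): fills=#3x#2:6@98; bids=[#1:5@97] asks=[#2:4@98]
After op 4 [order #4] limit_buy(price=104, qty=6): fills=#4x#2:4@98; bids=[#4:2@104 #1:5@97] asks=[-]
After op 5 [order #5] market_buy(qty=2): fills=none; bids=[#4:2@104 #1:5@97] asks=[-]
After op 6 [order #6] limit_buy(price=104, qty=2): fills=none; bids=[#4:2@104 #6:2@104 #1:5@97] asks=[-]
After op 7 [order #7] limit_sell(price=101, qty=3): fills=#4x#7:2@104 #6x#7:1@104; bids=[#6:1@104 #1:5@97] asks=[-]
After op 8 [order #8] limit_buy(price=104, qty=8): fills=none; bids=[#6:1@104 #8:8@104 #1:5@97] asks=[-]

Answer: BIDS (highest first):
  #6: 1@104
  #8: 8@104
  #1: 5@97
ASKS (lowest first):
  (empty)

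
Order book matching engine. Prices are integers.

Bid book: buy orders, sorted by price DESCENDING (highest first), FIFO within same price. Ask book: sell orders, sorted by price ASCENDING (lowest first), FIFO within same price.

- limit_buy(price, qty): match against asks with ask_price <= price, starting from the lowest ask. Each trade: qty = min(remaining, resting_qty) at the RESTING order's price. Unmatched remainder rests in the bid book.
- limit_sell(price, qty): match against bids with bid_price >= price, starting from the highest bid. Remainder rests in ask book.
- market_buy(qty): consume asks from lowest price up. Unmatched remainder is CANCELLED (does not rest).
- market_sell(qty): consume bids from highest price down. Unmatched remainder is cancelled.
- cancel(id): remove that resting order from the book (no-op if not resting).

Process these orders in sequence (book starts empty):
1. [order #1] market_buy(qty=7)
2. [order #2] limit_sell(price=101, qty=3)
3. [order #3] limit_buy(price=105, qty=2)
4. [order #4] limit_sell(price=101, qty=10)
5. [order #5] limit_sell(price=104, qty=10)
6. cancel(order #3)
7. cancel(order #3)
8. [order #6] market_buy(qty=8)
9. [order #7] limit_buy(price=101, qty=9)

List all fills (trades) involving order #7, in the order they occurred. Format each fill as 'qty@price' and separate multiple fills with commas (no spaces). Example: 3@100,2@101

Answer: 3@101

Derivation:
After op 1 [order #1] market_buy(qty=7): fills=none; bids=[-] asks=[-]
After op 2 [order #2] limit_sell(price=101, qty=3): fills=none; bids=[-] asks=[#2:3@101]
After op 3 [order #3] limit_buy(price=105, qty=2): fills=#3x#2:2@101; bids=[-] asks=[#2:1@101]
After op 4 [order #4] limit_sell(price=101, qty=10): fills=none; bids=[-] asks=[#2:1@101 #4:10@101]
After op 5 [order #5] limit_sell(price=104, qty=10): fills=none; bids=[-] asks=[#2:1@101 #4:10@101 #5:10@104]
After op 6 cancel(order #3): fills=none; bids=[-] asks=[#2:1@101 #4:10@101 #5:10@104]
After op 7 cancel(order #3): fills=none; bids=[-] asks=[#2:1@101 #4:10@101 #5:10@104]
After op 8 [order #6] market_buy(qty=8): fills=#6x#2:1@101 #6x#4:7@101; bids=[-] asks=[#4:3@101 #5:10@104]
After op 9 [order #7] limit_buy(price=101, qty=9): fills=#7x#4:3@101; bids=[#7:6@101] asks=[#5:10@104]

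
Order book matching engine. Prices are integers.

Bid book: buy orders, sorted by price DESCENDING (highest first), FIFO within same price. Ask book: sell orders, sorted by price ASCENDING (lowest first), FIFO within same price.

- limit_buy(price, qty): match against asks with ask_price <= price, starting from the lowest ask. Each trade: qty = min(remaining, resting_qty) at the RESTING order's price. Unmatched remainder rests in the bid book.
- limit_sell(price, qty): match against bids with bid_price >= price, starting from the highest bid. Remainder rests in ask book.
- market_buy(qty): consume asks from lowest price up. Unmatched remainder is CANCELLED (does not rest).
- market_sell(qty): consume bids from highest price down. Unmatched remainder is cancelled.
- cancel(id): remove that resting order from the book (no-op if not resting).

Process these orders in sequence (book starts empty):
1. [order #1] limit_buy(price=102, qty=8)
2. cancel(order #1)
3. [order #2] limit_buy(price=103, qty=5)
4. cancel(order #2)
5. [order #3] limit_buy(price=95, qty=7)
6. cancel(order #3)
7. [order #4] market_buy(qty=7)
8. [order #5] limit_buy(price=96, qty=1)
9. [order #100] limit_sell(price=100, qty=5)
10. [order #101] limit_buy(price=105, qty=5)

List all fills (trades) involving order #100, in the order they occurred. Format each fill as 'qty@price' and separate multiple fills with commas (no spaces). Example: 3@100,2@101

Answer: 5@100

Derivation:
After op 1 [order #1] limit_buy(price=102, qty=8): fills=none; bids=[#1:8@102] asks=[-]
After op 2 cancel(order #1): fills=none; bids=[-] asks=[-]
After op 3 [order #2] limit_buy(price=103, qty=5): fills=none; bids=[#2:5@103] asks=[-]
After op 4 cancel(order #2): fills=none; bids=[-] asks=[-]
After op 5 [order #3] limit_buy(price=95, qty=7): fills=none; bids=[#3:7@95] asks=[-]
After op 6 cancel(order #3): fills=none; bids=[-] asks=[-]
After op 7 [order #4] market_buy(qty=7): fills=none; bids=[-] asks=[-]
After op 8 [order #5] limit_buy(price=96, qty=1): fills=none; bids=[#5:1@96] asks=[-]
After op 9 [order #100] limit_sell(price=100, qty=5): fills=none; bids=[#5:1@96] asks=[#100:5@100]
After op 10 [order #101] limit_buy(price=105, qty=5): fills=#101x#100:5@100; bids=[#5:1@96] asks=[-]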